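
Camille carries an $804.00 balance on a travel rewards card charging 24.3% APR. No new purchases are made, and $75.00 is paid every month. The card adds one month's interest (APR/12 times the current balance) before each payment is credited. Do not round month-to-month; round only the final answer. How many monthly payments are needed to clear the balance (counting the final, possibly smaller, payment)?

Monthly rate r = 24.3%/12 = 2.025% = 0.02025.
Recurrence: B ← B·(1+r) − $75.00.
Month 1: interest $16.28; balance after payment $745.28.
Month 2: interest $15.09; balance after payment $685.37.
Closed form: n = −ln(1 − rB₀/P)/ln(1+r) = −ln(0.78292)/ln(1.02025) ≈ 12.207, so the balance reaches zero during payment 13.

13 months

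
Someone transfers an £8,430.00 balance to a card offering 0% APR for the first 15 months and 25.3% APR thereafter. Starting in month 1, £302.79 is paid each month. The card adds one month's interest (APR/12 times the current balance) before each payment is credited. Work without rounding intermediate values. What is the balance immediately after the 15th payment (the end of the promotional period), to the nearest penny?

Promo months 1–15 at r₀ = 0%/12 = 0; months 16+ at r₁ = 25.3%/12 = 0.0210833.
After month 15 (no interest yet): B = £8,430.00 − 15·£302.79 = £3,888.15.

£3,888.15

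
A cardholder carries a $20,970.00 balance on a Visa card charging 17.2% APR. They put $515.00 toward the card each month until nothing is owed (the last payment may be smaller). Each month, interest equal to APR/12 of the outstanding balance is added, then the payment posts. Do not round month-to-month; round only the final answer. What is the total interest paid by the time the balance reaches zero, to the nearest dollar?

$10,737

Monthly rate r = 17.2%/12 = 1.43333% = 0.0143333.
Payoff takes n = ⌈−ln(1 − rB₀/P)/ln(1+r)⌉ = ⌈61.566⌉ = 62 payments; the last is $292.46.
Total paid = 61·$515.00 + $292.46 = $31,707.46.
Total interest = total paid − principal = $31,707.46 − $20,970.00 = $10,737.46.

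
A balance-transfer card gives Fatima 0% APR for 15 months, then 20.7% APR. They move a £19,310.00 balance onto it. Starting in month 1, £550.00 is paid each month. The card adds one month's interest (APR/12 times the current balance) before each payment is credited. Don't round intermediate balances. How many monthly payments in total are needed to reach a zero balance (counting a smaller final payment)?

40 payments

Promo months 1–15 at r₀ = 0%/12 = 0; months 16+ at r₁ = 20.7%/12 = 0.01725.
After month 15 (no interest yet): B = £19,310.00 − 15·£550.00 = £11,060.00.
Then at r₁ with £550.00/mo: n₂ = −ln(1 − r₁·B/P)/ln(1+r₁) ≈ 24.91 → 25 more payments.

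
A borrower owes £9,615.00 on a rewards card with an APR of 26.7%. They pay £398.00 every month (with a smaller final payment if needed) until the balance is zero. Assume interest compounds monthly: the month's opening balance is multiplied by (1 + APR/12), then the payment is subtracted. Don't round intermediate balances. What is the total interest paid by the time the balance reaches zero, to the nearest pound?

Monthly rate r = 26.7%/12 = 2.225% = 0.02225.
Payoff takes n = ⌈−ln(1 − rB₀/P)/ln(1+r)⌉ = ⌈35.043⌉ = 36 payments; the last is £17.24.
Total paid = 35·£398.00 + £17.24 = £13,947.24.
Total interest = total paid − principal = £13,947.24 − £9,615.00 = £4,332.24.

£4,332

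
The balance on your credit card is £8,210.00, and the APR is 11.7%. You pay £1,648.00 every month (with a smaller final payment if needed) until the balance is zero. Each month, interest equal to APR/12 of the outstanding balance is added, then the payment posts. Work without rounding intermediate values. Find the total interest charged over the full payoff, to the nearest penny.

£247.97

Monthly rate r = 11.7%/12 = 0.975% = 0.00975.
Payoff takes n = ⌈−ln(1 − rB₀/P)/ln(1+r)⌉ = ⌈5.132⌉ = 6 payments; the last is £217.97.
Total paid = 5·£1,648.00 + £217.97 = £8,457.97.
Total interest = total paid − principal = £8,457.97 − £8,210.00 = £247.97.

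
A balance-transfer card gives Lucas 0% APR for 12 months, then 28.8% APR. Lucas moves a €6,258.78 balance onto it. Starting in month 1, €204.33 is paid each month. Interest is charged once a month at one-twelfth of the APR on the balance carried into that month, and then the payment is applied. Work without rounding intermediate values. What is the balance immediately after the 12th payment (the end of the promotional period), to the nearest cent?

Promo months 1–12 at r₀ = 0%/12 = 0; months 13+ at r₁ = 28.8%/12 = 0.024.
After month 12 (no interest yet): B = €6,258.78 − 12·€204.33 = €3,806.82.

€3,806.82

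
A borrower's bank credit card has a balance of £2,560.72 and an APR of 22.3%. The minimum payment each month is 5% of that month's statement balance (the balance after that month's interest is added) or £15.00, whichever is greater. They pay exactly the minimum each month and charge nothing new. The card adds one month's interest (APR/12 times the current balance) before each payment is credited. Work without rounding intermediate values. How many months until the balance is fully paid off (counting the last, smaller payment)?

Monthly rate r = 22.3%/12 = 1.85833% = 0.0185833.
While 5% of the post-interest balance exceeds £15.00, each month B ← (B·(1+r))·(1 − 0.05), i.e. B shrinks by the factor (1+r)·0.95 = 0.96765.
This holds for months 1–66. Entering month 67 the balance is £292.34; 5% of the post-interest balance is now below £15.00, so the flat £15.00 minimum applies from here.
From month 67 a fixed £15.00 at rate r clears £292.34 in 25 more payments. Total: 66 + 25 = 91 months.

91 months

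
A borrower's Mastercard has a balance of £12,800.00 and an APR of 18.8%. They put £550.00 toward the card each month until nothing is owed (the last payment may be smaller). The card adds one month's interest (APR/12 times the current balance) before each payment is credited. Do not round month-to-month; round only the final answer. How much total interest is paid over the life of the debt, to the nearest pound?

£3,246

Monthly rate r = 18.8%/12 = 1.56667% = 0.0156667.
Payoff takes n = ⌈−ln(1 − rB₀/P)/ln(1+r)⌉ = ⌈29.174⌉ = 30 payments; the last is £96.11.
Total paid = 29·£550.00 + £96.11 = £16,046.11.
Total interest = total paid − principal = £16,046.11 − £12,800.00 = £3,246.11.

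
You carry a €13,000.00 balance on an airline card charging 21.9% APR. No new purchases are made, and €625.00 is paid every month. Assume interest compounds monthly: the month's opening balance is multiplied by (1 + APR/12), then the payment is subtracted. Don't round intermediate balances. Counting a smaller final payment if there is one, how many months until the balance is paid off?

Monthly rate r = 21.9%/12 = 1.825% = 0.01825.
Recurrence: B ← B·(1+r) − €625.00.
Month 1: interest €237.25; balance after payment €12,612.25.
Month 2: interest €230.17; balance after payment €12,217.42.
Closed form: n = −ln(1 − rB₀/P)/ln(1+r) = −ln(0.6204)/ln(1.01825) ≈ 26.396, so the balance reaches zero during payment 27.

27 months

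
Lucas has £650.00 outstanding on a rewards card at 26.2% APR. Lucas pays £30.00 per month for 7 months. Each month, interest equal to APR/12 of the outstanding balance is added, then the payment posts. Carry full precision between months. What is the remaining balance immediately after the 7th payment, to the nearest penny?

£531.82

Monthly rate r = 26.2%/12 = 2.18333% = 0.0218333.
Each month: B ← B·(1+r) − £30.00.
Month 1: interest £14.19; balance after payment £634.19.
Month 2: interest £13.85; balance after payment £618.04.
Month 3: interest £13.49; balance after payment £601.53.
Month 4: interest £13.13; balance after payment £584.67.
Month 5: interest £12.77; balance after payment £567.43.
Month 6: interest £12.39; balance after payment £549.82.
Month 7: interest £12.00; balance after payment £531.82.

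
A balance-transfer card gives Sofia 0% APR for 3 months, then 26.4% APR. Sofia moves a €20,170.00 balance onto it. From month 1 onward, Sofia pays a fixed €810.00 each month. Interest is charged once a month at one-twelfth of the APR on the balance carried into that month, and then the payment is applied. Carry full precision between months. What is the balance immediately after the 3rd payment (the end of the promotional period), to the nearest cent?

Promo months 1–3 at r₀ = 0%/12 = 0; months 4+ at r₁ = 26.4%/12 = 0.022.
After month 3 (no interest yet): B = €20,170.00 − 3·€810.00 = €17,740.00.

€17,740.00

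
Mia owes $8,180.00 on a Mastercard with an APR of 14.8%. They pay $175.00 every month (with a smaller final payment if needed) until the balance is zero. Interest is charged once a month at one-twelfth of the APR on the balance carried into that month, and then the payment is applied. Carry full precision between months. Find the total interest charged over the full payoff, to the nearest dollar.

$4,086

Monthly rate r = 14.8%/12 = 1.23333% = 0.0123333.
Payoff takes n = ⌈−ln(1 − rB₀/P)/ln(1+r)⌉ = ⌈70.093⌉ = 71 payments; the last is $16.33.
Total paid = 70·$175.00 + $16.33 = $12,266.33.
Total interest = total paid − principal = $12,266.33 − $8,180.00 = $4,086.33.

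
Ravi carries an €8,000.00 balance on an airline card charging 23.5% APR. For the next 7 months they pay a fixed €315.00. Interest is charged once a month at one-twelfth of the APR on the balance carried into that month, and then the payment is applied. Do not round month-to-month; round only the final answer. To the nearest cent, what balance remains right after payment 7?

€6,824.38

Monthly rate r = 23.5%/12 = 1.95833% = 0.0195833.
Each month: B ← B·(1+r) − €315.00.
Month 1: interest €156.67; balance after payment €7,841.67.
Month 2: interest €153.57; balance after payment €7,680.23.
Month 3: interest €150.40; balance after payment €7,515.64.
Month 4: interest €147.18; balance after payment €7,347.82.
Month 5: interest €143.89; balance after payment €7,176.71.
Month 6: interest €140.54; balance after payment €7,002.26.
Month 7: interest €137.13; balance after payment €6,824.38.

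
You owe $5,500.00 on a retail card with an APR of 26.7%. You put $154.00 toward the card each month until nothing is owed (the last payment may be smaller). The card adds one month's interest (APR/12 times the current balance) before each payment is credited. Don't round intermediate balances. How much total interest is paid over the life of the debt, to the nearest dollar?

$5,578

Monthly rate r = 26.7%/12 = 2.225% = 0.02225.
Payoff takes n = ⌈−ln(1 − rB₀/P)/ln(1+r)⌉ = ⌈71.935⌉ = 72 payments; the last is $144.07.
Total paid = 71·$154.00 + $144.07 = $11,078.07.
Total interest = total paid − principal = $11,078.07 − $5,500.00 = $5,578.07.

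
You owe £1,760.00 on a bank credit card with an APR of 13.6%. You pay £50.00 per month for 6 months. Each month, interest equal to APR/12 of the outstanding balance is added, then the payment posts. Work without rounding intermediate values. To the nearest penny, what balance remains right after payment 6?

Monthly rate r = 13.6%/12 = 1.13333% = 0.0113333.
Each month: B ← B·(1+r) − £50.00.
Month 1: interest £19.95; balance after payment £1,729.95.
Month 2: interest £19.61; balance after payment £1,699.55.
Month 3: interest £19.26; balance after payment £1,668.81.
Month 4: interest £18.91; balance after payment £1,637.73.
Month 5: interest £18.56; balance after payment £1,606.29.
Month 6: interest £18.20; balance after payment £1,574.49.

£1,574.49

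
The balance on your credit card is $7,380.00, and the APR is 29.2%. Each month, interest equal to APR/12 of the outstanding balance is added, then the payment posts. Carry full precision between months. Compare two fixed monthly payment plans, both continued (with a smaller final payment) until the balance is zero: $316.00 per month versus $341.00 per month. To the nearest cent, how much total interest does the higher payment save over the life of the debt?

Monthly rate r = 29.2%/12 = 2.43333% = 0.0243333.
At $316.00/mo: n = ⌈−ln(1 − rB₀/P)/ln(1+r)⌉ = 35 payments (last $296.95); total interest = total paid − $7,380.00 = $3,660.95.
At $341.00/mo: 32 payments (last $36.86); total interest $3,227.86.
Interest saved = $3,660.95 − $3,227.86 = $433.09.

$433.09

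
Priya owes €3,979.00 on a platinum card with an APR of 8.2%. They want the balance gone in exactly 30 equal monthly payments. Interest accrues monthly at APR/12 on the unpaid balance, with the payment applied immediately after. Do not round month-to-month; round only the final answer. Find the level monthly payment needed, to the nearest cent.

€147.14

Monthly rate r = 8.2%/12 = 0.683333% = 0.00683333.
Level-payment amortization: P = B₀·r / (1 − (1+r)^(−n)) = 3979.00·0.00683333 / (1 − 1.00683^(−30)).
Denominator 1 − (1+r)^(−30) = 0.184784479.
P = 27.1898 / 0.184784479 ≈ 147.14.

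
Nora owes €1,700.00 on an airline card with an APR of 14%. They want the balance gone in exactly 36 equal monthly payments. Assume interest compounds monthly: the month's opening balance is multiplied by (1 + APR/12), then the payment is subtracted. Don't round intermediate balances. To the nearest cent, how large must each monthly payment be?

Monthly rate r = 14%/12 = 1.16667% = 0.0116667.
Level-payment amortization: P = B₀·r / (1 − (1+r)^(−n)) = 1700.00·0.0116667 / (1 − 1.01167^(−36)).
Denominator 1 − (1+r)^(−36) = 0.341353884.
P = 19.8333 / 0.341353884 ≈ 58.10.

€58.10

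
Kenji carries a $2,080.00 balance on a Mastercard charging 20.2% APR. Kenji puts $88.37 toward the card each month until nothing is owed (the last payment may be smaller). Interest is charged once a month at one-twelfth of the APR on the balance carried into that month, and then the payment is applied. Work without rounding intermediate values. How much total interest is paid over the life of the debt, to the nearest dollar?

Monthly rate r = 20.2%/12 = 1.68333% = 0.0168333.
Payoff takes n = ⌈−ln(1 − rB₀/P)/ln(1+r)⌉ = ⌈30.224⌉ = 31 payments; the last is $19.91.
Total paid = 30·$88.37 + $19.91 = $2,671.01.
Total interest = total paid − principal = $2,671.01 − $2,080.00 = $591.01.

$591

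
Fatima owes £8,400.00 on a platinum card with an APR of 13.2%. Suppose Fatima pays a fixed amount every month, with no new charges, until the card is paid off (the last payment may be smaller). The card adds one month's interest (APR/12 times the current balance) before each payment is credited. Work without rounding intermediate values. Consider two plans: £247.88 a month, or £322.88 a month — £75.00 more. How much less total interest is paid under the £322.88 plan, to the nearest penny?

£618.87

Monthly rate r = 13.2%/12 = 1.1% = 0.011.
At £247.88/mo: n = ⌈−ln(1 − rB₀/P)/ln(1+r)⌉ = 43 payments (last £157.79); total interest = total paid − £8,400.00 = £2,168.75.
At £322.88/mo: 31 payments (last £263.48); total interest £1,549.88.
Interest saved = £2,168.75 − £1,549.88 = £618.87.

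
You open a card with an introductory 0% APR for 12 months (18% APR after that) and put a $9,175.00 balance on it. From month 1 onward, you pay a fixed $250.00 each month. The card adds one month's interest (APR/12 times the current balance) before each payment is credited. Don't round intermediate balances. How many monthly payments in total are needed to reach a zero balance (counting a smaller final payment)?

44 payments

Promo months 1–12 at r₀ = 0%/12 = 0; months 13+ at r₁ = 18%/12 = 0.015.
After month 12 (no interest yet): B = $9,175.00 − 12·$250.00 = $6,175.00.
Then at r₁ with $250.00/mo: n₂ = −ln(1 − r₁·B/P)/ln(1+r₁) ≈ 31.09 → 32 more payments.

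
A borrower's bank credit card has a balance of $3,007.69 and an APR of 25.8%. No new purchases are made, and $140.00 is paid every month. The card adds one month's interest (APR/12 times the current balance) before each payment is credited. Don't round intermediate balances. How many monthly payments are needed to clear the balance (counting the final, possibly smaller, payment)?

30 months

Monthly rate r = 25.8%/12 = 2.15% = 0.0215.
Recurrence: B ← B·(1+r) − $140.00.
Month 1: interest $64.67; balance after payment $2,932.36.
Month 2: interest $63.05; balance after payment $2,855.40.
Closed form: n = −ln(1 − rB₀/P)/ln(1+r) = −ln(0.5381)/ln(1.0215) ≈ 29.132, so the balance reaches zero during payment 30.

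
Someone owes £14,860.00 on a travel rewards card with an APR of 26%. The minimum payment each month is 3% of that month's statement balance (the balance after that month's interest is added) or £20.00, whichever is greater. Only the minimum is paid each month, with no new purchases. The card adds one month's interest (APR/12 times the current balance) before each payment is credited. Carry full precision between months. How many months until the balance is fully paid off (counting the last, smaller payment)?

Monthly rate r = 26%/12 = 2.16667% = 0.0216667.
While 3% of the post-interest balance exceeds £20.00, each month B ← (B·(1+r))·(1 − 0.03), i.e. B shrinks by the factor (1+r)·0.97 = 0.99102.
This holds for months 1–347. Entering month 348 the balance is £648.80; 3% of the post-interest balance is now below £20.00, so the flat £20.00 minimum applies from here.
From month 348 a fixed £20.00 at rate r clears £648.80 in 57 more payments. Total: 347 + 57 = 404 months.

404 months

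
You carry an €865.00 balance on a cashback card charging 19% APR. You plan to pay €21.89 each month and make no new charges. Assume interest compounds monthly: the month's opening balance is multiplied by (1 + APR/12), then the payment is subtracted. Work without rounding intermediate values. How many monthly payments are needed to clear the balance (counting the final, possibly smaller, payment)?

63 months

Monthly rate r = 19%/12 = 1.58333% = 0.0158333.
Recurrence: B ← B·(1+r) − €21.89.
Month 1: interest €13.70; balance after payment €856.81.
Month 2: interest €13.57; balance after payment €848.48.
Closed form: n = −ln(1 − rB₀/P)/ln(1+r) = −ln(0.37433)/ln(1.01583) ≈ 62.549, so the balance reaches zero during payment 63.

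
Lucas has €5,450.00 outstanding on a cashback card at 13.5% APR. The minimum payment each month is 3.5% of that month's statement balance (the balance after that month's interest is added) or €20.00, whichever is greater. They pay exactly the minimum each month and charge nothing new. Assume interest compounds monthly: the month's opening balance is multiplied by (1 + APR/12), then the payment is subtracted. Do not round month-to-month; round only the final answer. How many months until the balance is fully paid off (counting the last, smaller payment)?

127 months

Monthly rate r = 13.5%/12 = 1.125% = 0.01125.
While 3.5% of the post-interest balance exceeds €20.00, each month B ← (B·(1+r))·(1 − 0.035), i.e. B shrinks by the factor (1+r)·0.965 = 0.97586.
This holds for months 1–93. Entering month 94 the balance is €561.41; 3.5% of the post-interest balance is now below €20.00, so the flat €20.00 minimum applies from here.
From month 94 a fixed €20.00 at rate r clears €561.41 in 34 more payments. Total: 93 + 34 = 127 months.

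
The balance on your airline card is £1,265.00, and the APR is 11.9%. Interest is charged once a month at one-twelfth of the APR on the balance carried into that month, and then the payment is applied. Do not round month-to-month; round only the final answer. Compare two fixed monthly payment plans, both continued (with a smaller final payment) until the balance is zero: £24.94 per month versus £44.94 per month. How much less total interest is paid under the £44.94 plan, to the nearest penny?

£276.37

Monthly rate r = 11.9%/12 = 0.991667% = 0.00991667.
At £24.94/mo: n = ⌈−ln(1 − rB₀/P)/ln(1+r)⌉ = 71 payments (last £21.24); total interest = total paid − £1,265.00 = £502.04.
At £44.94/mo: 34 payments (last £7.65); total interest £225.67.
Interest saved = £502.04 − £225.67 = £276.37.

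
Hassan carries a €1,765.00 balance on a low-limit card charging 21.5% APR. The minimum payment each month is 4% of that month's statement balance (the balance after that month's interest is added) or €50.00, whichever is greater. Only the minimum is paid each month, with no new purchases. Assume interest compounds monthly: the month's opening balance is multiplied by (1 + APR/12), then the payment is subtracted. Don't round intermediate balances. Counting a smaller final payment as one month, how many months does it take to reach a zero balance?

49 months

Monthly rate r = 21.5%/12 = 1.79167% = 0.0179167.
While 4% of the post-interest balance exceeds €50.00, each month B ← (B·(1+r))·(1 − 0.04), i.e. B shrinks by the factor (1+r)·0.96 = 0.9772.
This holds for months 1–16. Entering month 17 the balance is €1,220.34; 4% of the post-interest balance is now below €50.00, so the flat €50.00 minimum applies from here.
From month 17 a fixed €50.00 at rate r clears €1,220.34 in 33 more payments. Total: 16 + 33 = 49 months.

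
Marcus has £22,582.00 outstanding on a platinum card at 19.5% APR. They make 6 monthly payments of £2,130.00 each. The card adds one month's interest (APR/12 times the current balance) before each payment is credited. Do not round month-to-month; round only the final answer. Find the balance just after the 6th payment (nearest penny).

£11,564.58

Monthly rate r = 19.5%/12 = 1.625% = 0.01625.
Each month: B ← B·(1+r) − £2,130.00.
Month 1: interest £366.96; balance after payment £20,818.96.
Month 2: interest £338.31; balance after payment £19,027.27.
Month 3: interest £309.19; balance after payment £17,206.46.
Month 4: interest £279.60; balance after payment £15,356.06.
Month 5: interest £249.54; balance after payment £13,475.60.
Month 6: interest £218.98; balance after payment £11,564.58.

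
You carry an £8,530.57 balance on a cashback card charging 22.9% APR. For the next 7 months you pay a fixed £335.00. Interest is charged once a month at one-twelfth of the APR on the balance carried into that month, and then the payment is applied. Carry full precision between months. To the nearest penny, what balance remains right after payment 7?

£7,253.86

Monthly rate r = 22.9%/12 = 1.90833% = 0.0190833.
Each month: B ← B·(1+r) − £335.00.
Month 1: interest £162.79; balance after payment £8,358.36.
Month 2: interest £159.51; balance after payment £8,182.87.
Month 3: interest £156.16; balance after payment £8,004.02.
Month 4: interest £152.74; balance after payment £7,821.77.
Month 5: interest £149.27; balance after payment £7,636.03.
Month 6: interest £145.72; balance after payment £7,446.75.
Month 7: interest £142.11; balance after payment £7,253.86.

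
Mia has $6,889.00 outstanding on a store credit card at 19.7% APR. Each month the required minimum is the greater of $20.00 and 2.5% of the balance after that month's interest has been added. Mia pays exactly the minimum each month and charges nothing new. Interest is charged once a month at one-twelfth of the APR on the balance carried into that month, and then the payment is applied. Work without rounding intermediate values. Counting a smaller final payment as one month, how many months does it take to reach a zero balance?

304 months

Monthly rate r = 19.7%/12 = 1.64167% = 0.0164167.
While 2.5% of the post-interest balance exceeds $20.00, each month B ← (B·(1+r))·(1 − 0.025), i.e. B shrinks by the factor (1+r)·0.975 = 0.99101.
This holds for months 1–241. Entering month 242 the balance is $780.85; 2.5% of the post-interest balance is now below $20.00, so the flat $20.00 minimum applies from here.
From month 242 a fixed $20.00 at rate r clears $780.85 in 63 more payments. Total: 241 + 63 = 304 months.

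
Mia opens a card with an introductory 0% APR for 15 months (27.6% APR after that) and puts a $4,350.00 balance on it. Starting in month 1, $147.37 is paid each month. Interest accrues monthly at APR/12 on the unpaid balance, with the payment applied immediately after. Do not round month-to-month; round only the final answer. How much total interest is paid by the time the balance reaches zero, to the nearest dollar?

Promo months 1–15 at r₀ = 0%/12 = 0; months 16+ at r₁ = 27.6%/12 = 0.023.
After month 15 (no interest yet): B = $4,350.00 − 15·$147.37 = $2,139.45.
Then at r₁ with $147.37/mo: n₂ = −ln(1 − r₁·B/P)/ln(1+r₁) ≈ 17.87 → 18 more payments.
Total paid = 32·$147.37 + $128.18 = $4,844.02; interest = $4,844.02 − $4,350.00 = $494.02.

$494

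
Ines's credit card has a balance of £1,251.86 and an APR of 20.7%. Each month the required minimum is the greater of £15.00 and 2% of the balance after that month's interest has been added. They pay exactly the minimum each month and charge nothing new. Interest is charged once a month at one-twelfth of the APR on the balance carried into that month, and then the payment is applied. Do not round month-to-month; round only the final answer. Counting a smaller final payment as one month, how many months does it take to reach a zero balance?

281 months

Monthly rate r = 20.7%/12 = 1.725% = 0.01725.
While 2% of the post-interest balance exceeds £15.00, each month B ← (B·(1+r))·(1 − 0.02), i.e. B shrinks by the factor (1+r)·0.98 = 0.9969.
This holds for months 1–171. Entering month 172 the balance is £736.80; 2% of the post-interest balance is now below £15.00, so the flat £15.00 minimum applies from here.
From month 172 a fixed £15.00 at rate r clears £736.80 in 110 more payments. Total: 171 + 110 = 281 months.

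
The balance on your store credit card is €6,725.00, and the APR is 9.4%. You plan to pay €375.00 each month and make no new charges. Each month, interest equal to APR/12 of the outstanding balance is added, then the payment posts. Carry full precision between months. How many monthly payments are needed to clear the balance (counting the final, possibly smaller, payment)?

20 months

Monthly rate r = 9.4%/12 = 0.783333% = 0.00783333.
Recurrence: B ← B·(1+r) − €375.00.
Month 1: interest €52.68; balance after payment €6,402.68.
Month 2: interest €50.15; balance after payment €6,077.83.
Closed form: n = −ln(1 − rB₀/P)/ln(1+r) = −ln(0.85952)/ln(1.00783) ≈ 19.401, so the balance reaches zero during payment 20.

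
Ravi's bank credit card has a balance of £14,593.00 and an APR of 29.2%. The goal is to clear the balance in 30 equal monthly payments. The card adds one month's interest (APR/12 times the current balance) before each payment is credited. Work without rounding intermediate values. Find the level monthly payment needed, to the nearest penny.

£691.04

Monthly rate r = 29.2%/12 = 2.43333% = 0.0243333.
Level-payment amortization: P = B₀·r / (1 − (1+r)^(−n)) = 14593.00·0.0243333 / (1 − 1.02433^(−30)).
Denominator 1 − (1+r)^(−30) = 0.513860585.
P = 355.096 / 0.513860585 ≈ 691.04.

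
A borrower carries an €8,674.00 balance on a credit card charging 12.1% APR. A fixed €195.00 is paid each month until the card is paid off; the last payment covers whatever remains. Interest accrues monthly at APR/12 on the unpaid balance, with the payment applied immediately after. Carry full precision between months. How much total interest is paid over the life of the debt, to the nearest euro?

€2,894

Monthly rate r = 12.1%/12 = 1.00833% = 0.0100833.
Payoff takes n = ⌈−ln(1 − rB₀/P)/ln(1+r)⌉ = ⌈59.322⌉ = 60 payments; the last is €62.91.
Total paid = 59·€195.00 + €62.91 = €11,567.91.
Total interest = total paid − principal = €11,567.91 − €8,674.00 = €2,893.91.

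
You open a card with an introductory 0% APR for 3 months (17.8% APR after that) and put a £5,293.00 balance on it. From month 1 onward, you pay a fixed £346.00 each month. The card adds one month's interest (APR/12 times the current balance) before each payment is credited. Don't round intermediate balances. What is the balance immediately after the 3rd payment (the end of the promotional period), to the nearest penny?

£4,255.00

Promo months 1–3 at r₀ = 0%/12 = 0; months 4+ at r₁ = 17.8%/12 = 0.0148333.
After month 3 (no interest yet): B = £5,293.00 − 3·£346.00 = £4,255.00.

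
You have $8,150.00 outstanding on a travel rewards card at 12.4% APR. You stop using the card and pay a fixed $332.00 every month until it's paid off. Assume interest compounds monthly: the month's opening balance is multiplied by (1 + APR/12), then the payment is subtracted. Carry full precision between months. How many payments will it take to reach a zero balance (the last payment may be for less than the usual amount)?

29 payments

Monthly rate r = 12.4%/12 = 1.03333% = 0.0103333.
Recurrence: B ← B·(1+r) − $332.00.
Month 1: interest $84.22; balance after payment $7,902.22.
Month 2: interest $81.66; balance after payment $7,651.87.
Closed form: n = −ln(1 − rB₀/P)/ln(1+r) = −ln(0.74634)/ln(1.01033) ≈ 28.460, so the balance reaches zero during payment 29.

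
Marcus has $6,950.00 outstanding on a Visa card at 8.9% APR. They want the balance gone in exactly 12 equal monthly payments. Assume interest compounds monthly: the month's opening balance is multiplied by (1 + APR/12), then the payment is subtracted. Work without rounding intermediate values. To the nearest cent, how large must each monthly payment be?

$607.47

Monthly rate r = 8.9%/12 = 0.741667% = 0.00741667.
Level-payment amortization: P = B₀·r / (1 − (1+r)^(−n)) = 6950.00·0.00741667 / (1 − 1.00742^(−12)).
Denominator 1 − (1+r)^(−12) = 0.0848539246.
P = 51.5458 / 0.0848539246 ≈ 607.47.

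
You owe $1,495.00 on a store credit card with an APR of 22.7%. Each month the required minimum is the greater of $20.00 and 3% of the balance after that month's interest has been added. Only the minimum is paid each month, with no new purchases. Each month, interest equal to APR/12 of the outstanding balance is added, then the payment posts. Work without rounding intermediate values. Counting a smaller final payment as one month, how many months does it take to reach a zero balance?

Monthly rate r = 22.7%/12 = 1.89167% = 0.0189167.
While 3% of the post-interest balance exceeds $20.00, each month B ← (B·(1+r))·(1 − 0.03), i.e. B shrinks by the factor (1+r)·0.97 = 0.98835.
This holds for months 1–71. Entering month 72 the balance is $650.55; 3% of the post-interest balance is now below $20.00, so the flat $20.00 minimum applies from here.
From month 72 a fixed $20.00 at rate r clears $650.55 in 51 more payments. Total: 71 + 51 = 122 months.

122 months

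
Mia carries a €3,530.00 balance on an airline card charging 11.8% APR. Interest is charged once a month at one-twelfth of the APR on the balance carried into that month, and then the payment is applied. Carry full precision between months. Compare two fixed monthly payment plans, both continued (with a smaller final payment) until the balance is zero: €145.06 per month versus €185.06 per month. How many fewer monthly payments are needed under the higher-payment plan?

Monthly rate r = 11.8%/12 = 0.983333% = 0.00983333.
At €145.06/mo: n = ⌈−ln(1 − rB₀/P)/ln(1+r)⌉ = 28 payments (last €137.93); total interest = total paid − €3,530.00 = €524.55.
At €185.06/mo: 22 payments (last €42.41); total interest €398.67.
Payments saved = 28 − 22 = 6.

6 fewer payments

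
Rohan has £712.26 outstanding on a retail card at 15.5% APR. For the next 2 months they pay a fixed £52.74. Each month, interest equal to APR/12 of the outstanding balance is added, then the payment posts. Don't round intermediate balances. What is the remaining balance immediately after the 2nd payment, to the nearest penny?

Monthly rate r = 15.5%/12 = 1.29167% = 0.0129167.
Each month: B ← B·(1+r) − £52.74.
Month 1: interest £9.20; balance after payment £668.72.
Month 2: interest £8.64; balance after payment £624.62.

£624.62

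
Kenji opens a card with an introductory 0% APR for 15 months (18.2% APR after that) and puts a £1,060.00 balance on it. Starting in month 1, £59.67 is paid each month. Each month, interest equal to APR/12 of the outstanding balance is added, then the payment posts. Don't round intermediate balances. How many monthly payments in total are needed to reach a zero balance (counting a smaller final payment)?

Promo months 1–15 at r₀ = 0%/12 = 0; months 16+ at r₁ = 18.2%/12 = 0.0151667.
After month 15 (no interest yet): B = £1,060.00 − 15·£59.67 = £164.95.
Then at r₁ with £59.67/mo: n₂ = −ln(1 − r₁·B/P)/ln(1+r₁) ≈ 2.85 → 3 more payments.

18 payments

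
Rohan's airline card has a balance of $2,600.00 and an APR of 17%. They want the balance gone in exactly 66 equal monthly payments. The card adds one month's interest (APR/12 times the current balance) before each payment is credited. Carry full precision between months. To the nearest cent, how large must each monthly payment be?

$60.90

Monthly rate r = 17%/12 = 1.41667% = 0.0141667.
Level-payment amortization: P = B₀·r / (1 − (1+r)^(−n)) = 2600.00·0.0141667 / (1 − 1.01417^(−66)).
Denominator 1 − (1+r)^(−66) = 0.604829901.
P = 36.8333 / 0.604829901 ≈ 60.90.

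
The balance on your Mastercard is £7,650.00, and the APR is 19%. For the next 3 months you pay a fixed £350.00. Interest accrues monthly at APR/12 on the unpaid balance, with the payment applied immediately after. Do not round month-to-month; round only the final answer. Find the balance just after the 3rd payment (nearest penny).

£6,952.45

Monthly rate r = 19%/12 = 1.58333% = 0.0158333.
Each month: B ← B·(1+r) − £350.00.
Month 1: interest £121.13; balance after payment £7,421.12.
Month 2: interest £117.50; balance after payment £7,188.63.
Month 3: interest £113.82; balance after payment £6,952.45.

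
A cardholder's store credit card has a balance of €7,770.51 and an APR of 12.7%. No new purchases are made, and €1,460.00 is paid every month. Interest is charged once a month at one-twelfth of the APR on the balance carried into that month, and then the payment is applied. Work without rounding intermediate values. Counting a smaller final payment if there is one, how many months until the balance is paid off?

6 months

Monthly rate r = 12.7%/12 = 1.05833% = 0.0105833.
Recurrence: B ← B·(1+r) − €1,460.00.
Month 1: interest €82.24; balance after payment €6,392.75.
Month 2: interest €67.66; balance after payment €5,000.40.
Month 3: interest €52.92; balance after payment €3,593.33.
Month 4: interest €38.03; balance after payment €2,171.35.
Month 5: interest €22.98; balance after payment €734.33.
Month 6: interest €7.77; balance after payment €0.00.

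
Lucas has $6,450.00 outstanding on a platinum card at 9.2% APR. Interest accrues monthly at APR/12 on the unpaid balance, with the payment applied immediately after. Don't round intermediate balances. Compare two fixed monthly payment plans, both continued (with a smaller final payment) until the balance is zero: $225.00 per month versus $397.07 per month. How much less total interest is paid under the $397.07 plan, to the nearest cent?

$396.36

Monthly rate r = 9.2%/12 = 0.766667% = 0.00766667.
At $225.00/mo: n = ⌈−ln(1 − rB₀/P)/ln(1+r)⌉ = 33 payments (last $111.54); total interest = total paid − $6,450.00 = $861.54.
At $397.07/mo: 18 payments (last $164.99); total interest $465.18.
Interest saved = $861.54 − $465.18 = $396.36.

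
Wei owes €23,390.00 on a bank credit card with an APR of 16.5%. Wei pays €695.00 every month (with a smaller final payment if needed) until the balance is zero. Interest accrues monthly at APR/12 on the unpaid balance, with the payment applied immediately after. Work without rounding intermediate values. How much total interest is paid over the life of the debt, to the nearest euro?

Monthly rate r = 16.5%/12 = 1.375% = 0.01375.
Payoff takes n = ⌈−ln(1 − rB₀/P)/ln(1+r)⌉ = ⌈45.495⌉ = 46 payments; the last is €345.24.
Total paid = 45·€695.00 + €345.24 = €31,620.24.
Total interest = total paid − principal = €31,620.24 − €23,390.00 = €8,230.24.

€8,230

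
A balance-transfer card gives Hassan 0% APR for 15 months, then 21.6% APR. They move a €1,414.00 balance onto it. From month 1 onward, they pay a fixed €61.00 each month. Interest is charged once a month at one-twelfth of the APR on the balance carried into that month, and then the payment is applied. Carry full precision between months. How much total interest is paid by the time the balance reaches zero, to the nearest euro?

€46

Promo months 1–15 at r₀ = 0%/12 = 0; months 16+ at r₁ = 21.6%/12 = 0.018.
After month 15 (no interest yet): B = €1,414.00 − 15·€61.00 = €499.00.
Then at r₁ with €61.00/mo: n₂ = −ln(1 − r₁·B/P)/ln(1+r₁) ≈ 8.93 → 9 more payments.
Total paid = 23·€61.00 + €56.68 = €1,459.68; interest = €1,459.68 − €1,414.00 = €45.68.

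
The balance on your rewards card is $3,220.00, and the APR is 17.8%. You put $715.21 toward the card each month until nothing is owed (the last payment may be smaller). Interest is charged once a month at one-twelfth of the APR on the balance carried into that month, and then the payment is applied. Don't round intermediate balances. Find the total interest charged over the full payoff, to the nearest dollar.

$138

Monthly rate r = 17.8%/12 = 1.48333% = 0.0148333.
Payoff takes n = ⌈−ln(1 − rB₀/P)/ln(1+r)⌉ = ⌈4.694⌉ = 5 payments; the last is $497.49.
Total paid = 4·$715.21 + $497.49 = $3,358.33.
Total interest = total paid − principal = $3,358.33 − $3,220.00 = $138.33.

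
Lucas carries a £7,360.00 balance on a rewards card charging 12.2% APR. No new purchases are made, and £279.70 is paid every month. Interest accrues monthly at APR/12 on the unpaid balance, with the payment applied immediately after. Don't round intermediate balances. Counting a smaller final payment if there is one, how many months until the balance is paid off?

Monthly rate r = 12.2%/12 = 1.01667% = 0.0101667.
Recurrence: B ← B·(1+r) − £279.70.
Month 1: interest £74.83; balance after payment £7,155.13.
Month 2: interest £72.74; balance after payment £6,948.17.
Closed form: n = −ln(1 − rB₀/P)/ln(1+r) = −ln(0.73248)/ln(1.01017) ≈ 30.778, so the balance reaches zero during payment 31.

31 months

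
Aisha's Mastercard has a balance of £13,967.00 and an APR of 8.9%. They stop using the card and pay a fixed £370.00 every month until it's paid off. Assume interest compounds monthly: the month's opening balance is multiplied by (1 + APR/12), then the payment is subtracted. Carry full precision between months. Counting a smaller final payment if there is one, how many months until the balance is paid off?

Monthly rate r = 8.9%/12 = 0.741667% = 0.00741667.
Recurrence: B ← B·(1+r) − £370.00.
Month 1: interest £103.59; balance after payment £13,700.59.
Month 2: interest £101.61; balance after payment £13,432.20.
Closed form: n = −ln(1 − rB₀/P)/ln(1+r) = −ln(0.72003)/ln(1.00742) ≈ 44.451, so the balance reaches zero during payment 45.

45 payments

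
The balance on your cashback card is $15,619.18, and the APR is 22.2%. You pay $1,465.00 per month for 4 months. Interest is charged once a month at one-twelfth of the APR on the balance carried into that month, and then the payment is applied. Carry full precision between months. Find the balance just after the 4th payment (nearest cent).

$10,782.84

Monthly rate r = 22.2%/12 = 1.85% = 0.0185.
Each month: B ← B·(1+r) − $1,465.00.
Month 1: interest $288.95; balance after payment $14,443.13.
Month 2: interest $267.20; balance after payment $13,245.33.
Month 3: interest $245.04; balance after payment $12,025.37.
Month 4: interest $222.47; balance after payment $10,782.84.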